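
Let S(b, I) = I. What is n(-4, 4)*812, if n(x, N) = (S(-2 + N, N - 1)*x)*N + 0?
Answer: -38976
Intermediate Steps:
n(x, N) = N*x*(-1 + N) (n(x, N) = ((N - 1)*x)*N + 0 = ((-1 + N)*x)*N + 0 = (x*(-1 + N))*N + 0 = N*x*(-1 + N) + 0 = N*x*(-1 + N))
n(-4, 4)*812 = (4*(-4)*(-1 + 4))*812 = (4*(-4)*3)*812 = -48*812 = -38976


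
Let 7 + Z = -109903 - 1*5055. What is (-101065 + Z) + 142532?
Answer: -73498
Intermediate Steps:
Z = -114965 (Z = -7 + (-109903 - 1*5055) = -7 + (-109903 - 5055) = -7 - 114958 = -114965)
(-101065 + Z) + 142532 = (-101065 - 114965) + 142532 = -216030 + 142532 = -73498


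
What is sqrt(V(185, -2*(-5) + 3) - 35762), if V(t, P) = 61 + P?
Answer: 2*I*sqrt(8922) ≈ 188.91*I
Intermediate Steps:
sqrt(V(185, -2*(-5) + 3) - 35762) = sqrt((61 + (-2*(-5) + 3)) - 35762) = sqrt((61 + (10 + 3)) - 35762) = sqrt((61 + 13) - 35762) = sqrt(74 - 35762) = sqrt(-35688) = 2*I*sqrt(8922)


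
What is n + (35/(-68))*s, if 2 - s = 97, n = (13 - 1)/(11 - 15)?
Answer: 3121/68 ≈ 45.897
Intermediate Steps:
n = -3 (n = 12/(-4) = 12*(-¼) = -3)
s = -95 (s = 2 - 1*97 = 2 - 97 = -95)
n + (35/(-68))*s = -3 + (35/(-68))*(-95) = -3 + (35*(-1/68))*(-95) = -3 - 35/68*(-95) = -3 + 3325/68 = 3121/68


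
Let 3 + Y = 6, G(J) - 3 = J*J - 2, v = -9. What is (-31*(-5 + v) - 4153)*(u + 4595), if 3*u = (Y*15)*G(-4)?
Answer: -18037150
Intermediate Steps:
G(J) = 1 + J² (G(J) = 3 + (J*J - 2) = 3 + (J² - 2) = 3 + (-2 + J²) = 1 + J²)
Y = 3 (Y = -3 + 6 = 3)
u = 255 (u = ((3*15)*(1 + (-4)²))/3 = (45*(1 + 16))/3 = (45*17)/3 = (⅓)*765 = 255)
(-31*(-5 + v) - 4153)*(u + 4595) = (-31*(-5 - 9) - 4153)*(255 + 4595) = (-31*(-14) - 4153)*4850 = (434 - 4153)*4850 = -3719*4850 = -18037150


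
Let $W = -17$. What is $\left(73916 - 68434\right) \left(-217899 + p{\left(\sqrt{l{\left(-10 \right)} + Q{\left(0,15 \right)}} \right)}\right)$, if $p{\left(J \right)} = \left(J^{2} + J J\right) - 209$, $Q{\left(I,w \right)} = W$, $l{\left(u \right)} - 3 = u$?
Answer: $-1195931192$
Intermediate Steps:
$l{\left(u \right)} = 3 + u$
$Q{\left(I,w \right)} = -17$
$p{\left(J \right)} = -209 + 2 J^{2}$ ($p{\left(J \right)} = \left(J^{2} + J^{2}\right) - 209 = 2 J^{2} - 209 = -209 + 2 J^{2}$)
$\left(73916 - 68434\right) \left(-217899 + p{\left(\sqrt{l{\left(-10 \right)} + Q{\left(0,15 \right)}} \right)}\right) = \left(73916 - 68434\right) \left(-217899 - \left(209 - 2 \left(\sqrt{\left(3 - 10\right) - 17}\right)^{2}\right)\right) = 5482 \left(-217899 - \left(209 - 2 \left(\sqrt{-7 - 17}\right)^{2}\right)\right) = 5482 \left(-217899 - \left(209 - 2 \left(\sqrt{-24}\right)^{2}\right)\right) = 5482 \left(-217899 - \left(209 - 2 \left(2 i \sqrt{6}\right)^{2}\right)\right) = 5482 \left(-217899 + \left(-209 + 2 \left(-24\right)\right)\right) = 5482 \left(-217899 - 257\right) = 5482 \left(-218156\right) = -1195931192$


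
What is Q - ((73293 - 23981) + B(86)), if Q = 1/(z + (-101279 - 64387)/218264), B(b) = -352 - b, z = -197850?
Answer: -1055280029747974/21591849033 ≈ -48874.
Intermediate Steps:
Q = -109132/21591849033 (Q = 1/(-197850 + (-101279 - 64387)/218264) = 1/(-197850 - 165666*1/218264) = 1/(-197850 - 82833/109132) = 1/(-21591849033/109132) = -109132/21591849033 ≈ -5.0543e-6)
Q - ((73293 - 23981) + B(86)) = -109132/21591849033 - ((73293 - 23981) + (-352 - 1*86)) = -109132/21591849033 - (49312 + (-352 - 86)) = -109132/21591849033 - (49312 - 438) = -109132/21591849033 - 1*48874 = -109132/21591849033 - 48874 = -1055280029747974/21591849033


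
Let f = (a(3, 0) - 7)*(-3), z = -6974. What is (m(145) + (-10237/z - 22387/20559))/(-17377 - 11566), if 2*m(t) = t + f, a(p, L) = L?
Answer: -1086795293/377254812858 ≈ -0.0028808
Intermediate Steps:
f = 21 (f = (0 - 7)*(-3) = -7*(-3) = 21)
m(t) = 21/2 + t/2 (m(t) = (t + 21)/2 = (21 + t)/2 = 21/2 + t/2)
(m(145) + (-10237/z - 22387/20559))/(-17377 - 11566) = ((21/2 + (½)*145) + (-10237/(-6974) - 22387/20559))/(-17377 - 11566) = ((21/2 + 145/2) + (-10237*(-1/6974) - 22387*1/20559))/(-28943) = (83 + (10237/6974 - 22387/20559))*(-1/28943) = (83 + 4939595/13034406)*(-1/28943) = (1086795293/13034406)*(-1/28943) = -1086795293/377254812858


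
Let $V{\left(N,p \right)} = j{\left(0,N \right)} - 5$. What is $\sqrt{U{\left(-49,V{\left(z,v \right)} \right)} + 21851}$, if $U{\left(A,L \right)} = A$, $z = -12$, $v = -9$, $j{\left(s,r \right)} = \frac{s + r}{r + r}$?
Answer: $\sqrt{21802} \approx 147.66$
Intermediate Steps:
$j{\left(s,r \right)} = \frac{r + s}{2 r}$
$V{\left(N,p \right)} = - \frac{9}{2}$ ($V{\left(N,p \right)} = \frac{N + 0}{2 N} - 5 = \frac{N}{2 N} - 5 = \frac{1}{2} - 5 = - \frac{9}{2}$)
$\sqrt{U{\left(-49,V{\left(z,v \right)} \right)} + 21851} = \sqrt{-49 + 21851} = \sqrt{21802}$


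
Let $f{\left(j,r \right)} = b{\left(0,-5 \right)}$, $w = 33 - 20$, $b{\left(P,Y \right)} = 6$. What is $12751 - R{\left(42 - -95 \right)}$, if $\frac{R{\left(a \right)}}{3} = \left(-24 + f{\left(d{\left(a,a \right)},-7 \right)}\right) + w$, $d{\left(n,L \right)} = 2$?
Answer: $12766$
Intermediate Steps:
$w = 13$ ($w = 33 - 20 = 13$)
$f{\left(j,r \right)} = 6$
$R{\left(a \right)} = -15$ ($R{\left(a \right)} = 3 \left(\left(-24 + 6\right) + 13\right) = 3 \left(-18 + 13\right) = 3 \left(-5\right) = -15$)
$12751 - R{\left(42 - -95 \right)} = 12751 - -15 = 12751 + 15 = 12766$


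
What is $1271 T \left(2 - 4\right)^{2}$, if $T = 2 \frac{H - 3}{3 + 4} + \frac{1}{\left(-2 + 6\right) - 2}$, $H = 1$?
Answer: $- \frac{2542}{7} \approx -363.14$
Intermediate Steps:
$T = - \frac{1}{14}$ ($T = 2 \frac{1 - 3}{3 + 4} + \frac{1}{\left(-2 + 6\right) - 2} = 2 \left(- \frac{2}{7}\right) + \frac{1}{4 - 2} = 2 \left(\left(-2\right) \frac{1}{7}\right) + \frac{1}{2} = 2 \left(- \frac{2}{7}\right) + \frac{1}{2} = - \frac{4}{7} + \frac{1}{2} = - \frac{1}{14} \approx -0.071429$)
$1271 T \left(2 - 4\right)^{2} = 1271 \left(- \frac{\left(2 - 4\right)^{2}}{14}\right) = 1271 \left(- \frac{\left(-2\right)^{2}}{14}\right) = 1271 \left(\left(- \frac{1}{14}\right) 4\right) = 1271 \left(- \frac{2}{7}\right) = - \frac{2542}{7}$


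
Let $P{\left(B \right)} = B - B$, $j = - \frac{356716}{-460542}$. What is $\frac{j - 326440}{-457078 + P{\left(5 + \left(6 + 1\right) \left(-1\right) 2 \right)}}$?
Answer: $\frac{37584743441}{52625904069} \approx 0.71419$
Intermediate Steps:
$j = \frac{178358}{230271}$ ($j = \left(-356716\right) \left(- \frac{1}{460542}\right) = \frac{178358}{230271} \approx 0.77456$)
$P{\left(B \right)} = 0$
$\frac{j - 326440}{-457078 + P{\left(5 + \left(6 + 1\right) \left(-1\right) 2 \right)}} = \frac{\frac{178358}{230271} - 326440}{-457078 + 0} = - \frac{75169486882}{230271 \left(-457078\right)} = \left(- \frac{75169486882}{230271}\right) \left(- \frac{1}{457078}\right) = \frac{37584743441}{52625904069}$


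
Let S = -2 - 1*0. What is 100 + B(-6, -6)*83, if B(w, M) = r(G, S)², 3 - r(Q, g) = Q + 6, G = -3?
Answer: 100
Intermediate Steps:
S = -2 (S = -2 + 0 = -2)
r(Q, g) = -3 - Q (r(Q, g) = 3 - (Q + 6) = 3 - (6 + Q) = 3 + (-6 - Q) = -3 - Q)
B(w, M) = 0 (B(w, M) = (-3 - 1*(-3))² = (-3 + 3)² = 0² = 0)
100 + B(-6, -6)*83 = 100 + 0*83 = 100 + 0 = 100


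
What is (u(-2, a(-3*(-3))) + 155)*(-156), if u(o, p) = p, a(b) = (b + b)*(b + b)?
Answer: -74724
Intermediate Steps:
a(b) = 4*b² (a(b) = (2*b)*(2*b) = 4*b²)
(u(-2, a(-3*(-3))) + 155)*(-156) = (4*(-3*(-3))² + 155)*(-156) = (4*9² + 155)*(-156) = (4*81 + 155)*(-156) = (324 + 155)*(-156) = 479*(-156) = -74724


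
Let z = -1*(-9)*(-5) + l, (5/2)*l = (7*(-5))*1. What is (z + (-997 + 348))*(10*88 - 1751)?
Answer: 616668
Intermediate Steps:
l = -14 (l = 2*((7*(-5))*1)/5 = 2*(-35*1)/5 = (2/5)*(-35) = -14)
z = -59 (z = -1*(-9)*(-5) - 14 = 9*(-5) - 14 = -45 - 14 = -59)
(z + (-997 + 348))*(10*88 - 1751) = (-59 + (-997 + 348))*(10*88 - 1751) = (-59 - 649)*(880 - 1751) = -708*(-871) = 616668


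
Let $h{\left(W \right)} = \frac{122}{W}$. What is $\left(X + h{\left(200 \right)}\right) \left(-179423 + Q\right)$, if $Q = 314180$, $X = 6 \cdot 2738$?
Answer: $\frac{221387019777}{100} \approx 2.2139 \cdot 10^{9}$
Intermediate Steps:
$X = 16428$
$\left(X + h{\left(200 \right)}\right) \left(-179423 + Q\right) = \left(16428 + \frac{122}{200}\right) \left(-179423 + 314180\right) = \left(16428 + 122 \cdot \frac{1}{200}\right) 134757 = \left(16428 + \frac{61}{100}\right) 134757 = \frac{1642861}{100} \cdot 134757 = \frac{221387019777}{100}$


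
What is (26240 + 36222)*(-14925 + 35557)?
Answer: 1288715984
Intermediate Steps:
(26240 + 36222)*(-14925 + 35557) = 62462*20632 = 1288715984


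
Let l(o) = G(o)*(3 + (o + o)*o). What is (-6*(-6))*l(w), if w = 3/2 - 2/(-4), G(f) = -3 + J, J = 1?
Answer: -792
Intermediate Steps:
G(f) = -2 (G(f) = -3 + 1 = -2)
w = 2 (w = 3*(½) - 2*(-¼) = 3/2 + ½ = 2)
l(o) = -6 - 4*o² (l(o) = -2*(3 + (o + o)*o) = -2*(3 + (2*o)*o) = -2*(3 + 2*o²) = -6 - 4*o²)
(-6*(-6))*l(w) = (-6*(-6))*(-6 - 4*2²) = 36*(-6 - 4*4) = 36*(-6 - 16) = 36*(-22) = -792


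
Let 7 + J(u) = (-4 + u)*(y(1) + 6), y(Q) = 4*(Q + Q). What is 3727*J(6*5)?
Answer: 1330539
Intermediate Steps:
y(Q) = 8*Q (y(Q) = 4*(2*Q) = 8*Q)
J(u) = -63 + 14*u (J(u) = -7 + (-4 + u)*(8*1 + 6) = -7 + (-4 + u)*(8 + 6) = -7 + (-4 + u)*14 = -7 + (-56 + 14*u) = -63 + 14*u)
3727*J(6*5) = 3727*(-63 + 14*(6*5)) = 3727*(-63 + 14*30) = 3727*(-63 + 420) = 3727*357 = 1330539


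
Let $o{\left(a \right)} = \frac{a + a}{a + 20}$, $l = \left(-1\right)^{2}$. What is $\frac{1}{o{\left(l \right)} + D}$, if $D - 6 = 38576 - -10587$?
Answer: $\frac{21}{1032551} \approx 2.0338 \cdot 10^{-5}$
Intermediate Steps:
$l = 1$
$D = 49169$ ($D = 6 + \left(38576 - -10587\right) = 6 + \left(38576 + 10587\right) = 6 + 49163 = 49169$)
$o{\left(a \right)} = \frac{2 a}{20 + a}$
$\frac{1}{o{\left(l \right)} + D} = \frac{1}{2 \cdot 1 \frac{1}{20 + 1} + 49169} = \frac{1}{2 \cdot 1 \cdot \frac{1}{21} + 49169} = \frac{1}{\frac{2}{21} + 49169} = \frac{1}{\frac{1032551}{21}} = \frac{21}{1032551}$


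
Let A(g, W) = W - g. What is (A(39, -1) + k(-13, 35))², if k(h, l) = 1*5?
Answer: 1225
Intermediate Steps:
k(h, l) = 5
(A(39, -1) + k(-13, 35))² = ((-1 - 1*39) + 5)² = ((-1 - 39) + 5)² = (-40 + 5)² = (-35)² = 1225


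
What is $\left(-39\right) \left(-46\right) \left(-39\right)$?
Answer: $-69966$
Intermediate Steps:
$\left(-39\right) \left(-46\right) \left(-39\right) = 1794 \left(-39\right) = -69966$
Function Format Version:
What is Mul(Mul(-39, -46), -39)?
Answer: -69966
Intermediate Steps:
Mul(Mul(-39, -46), -39) = Mul(1794, -39) = -69966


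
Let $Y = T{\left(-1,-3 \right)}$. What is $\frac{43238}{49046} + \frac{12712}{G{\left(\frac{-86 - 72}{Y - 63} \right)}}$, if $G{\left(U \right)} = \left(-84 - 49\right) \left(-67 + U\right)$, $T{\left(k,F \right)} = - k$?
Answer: $\frac{1100623643}{465471063} \approx 2.3645$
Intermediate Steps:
$Y = 1$ ($Y = \left(-1\right) \left(-1\right) = 1$)
$G{\left(U \right)} = 8911 - 133 U$ ($G{\left(U \right)} = - 133 \left(-67 + U\right) = 8911 - 133 U$)
$\frac{43238}{49046} + \frac{12712}{G{\left(\frac{-86 - 72}{Y - 63} \right)}} = \frac{43238}{49046} + \frac{12712}{8911 - 133 \frac{-86 - 72}{1 - 63}} = 43238 \cdot \frac{1}{49046} + \frac{12712}{8911 - 133 \left(- \frac{158}{-62}\right)} = \frac{21619}{24523} + \frac{12712}{8911 - 133 \left(\left(-158\right) \left(- \frac{1}{62}\right)\right)} = \frac{21619}{24523} + \frac{12712}{8911 - \frac{10507}{31}} = \frac{21619}{24523} + \frac{12712}{\frac{265734}{31}} = \frac{21619}{24523} + 12712 \cdot \frac{31}{265734} = \frac{21619}{24523} + \frac{28148}{18981} = \frac{1100623643}{465471063}$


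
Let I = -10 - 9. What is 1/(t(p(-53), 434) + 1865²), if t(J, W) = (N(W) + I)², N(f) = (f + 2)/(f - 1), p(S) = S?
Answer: 187489/652189626706 ≈ 2.8748e-7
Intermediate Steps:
N(f) = (2 + f)/(-1 + f)
I = -19
t(J, W) = (-19 + (2 + W)/(-1 + W))² (t(J, W) = ((2 + W)/(-1 + W) - 19)² = (-19 + (2 + W)/(-1 + W))²)
1/(t(p(-53), 434) + 1865²) = 1/(9*(-7 + 6*434)²/(-1 + 434)² + 1865²) = 1/(9*(-7 + 2604)²/433² + 3478225) = 1/(9*(1/187489)*2597² + 3478225) = 1/(9*(1/187489)*6744409 + 3478225) = 1/(60699681/187489 + 3478225) = 1/(652189626706/187489) = 187489/652189626706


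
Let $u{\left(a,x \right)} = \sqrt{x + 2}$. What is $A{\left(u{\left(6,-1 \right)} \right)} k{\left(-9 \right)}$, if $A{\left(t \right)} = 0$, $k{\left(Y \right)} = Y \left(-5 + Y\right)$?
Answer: $0$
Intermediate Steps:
$u{\left(a,x \right)} = \sqrt{2 + x}$
$A{\left(u{\left(6,-1 \right)} \right)} k{\left(-9 \right)} = 0 \left(- 9 \left(-5 - 9\right)\right) = 0 \left(\left(-9\right) \left(-14\right)\right) = 0 \cdot 126 = 0$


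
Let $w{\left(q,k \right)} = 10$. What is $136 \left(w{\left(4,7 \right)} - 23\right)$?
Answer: $-1768$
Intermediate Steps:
$136 \left(w{\left(4,7 \right)} - 23\right) = 136 \left(10 - 23\right) = 136 \left(-13\right) = -1768$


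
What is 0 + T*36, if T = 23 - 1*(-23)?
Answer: 1656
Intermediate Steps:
T = 46 (T = 23 + 23 = 46)
0 + T*36 = 0 + 46*36 = 0 + 1656 = 1656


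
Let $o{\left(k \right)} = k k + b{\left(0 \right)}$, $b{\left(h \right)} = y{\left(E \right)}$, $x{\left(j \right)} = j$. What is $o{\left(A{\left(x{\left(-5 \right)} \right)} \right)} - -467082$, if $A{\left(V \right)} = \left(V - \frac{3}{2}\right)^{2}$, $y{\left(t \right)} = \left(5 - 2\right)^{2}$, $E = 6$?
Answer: $\frac{7502017}{16} \approx 4.6888 \cdot 10^{5}$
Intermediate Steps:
$y{\left(t \right)} = 9$ ($y{\left(t \right)} = 3^{2} = 9$)
$b{\left(h \right)} = 9$
$A{\left(V \right)} = \left(- \frac{3}{2} + V\right)^{2}$ ($A{\left(V \right)} = \left(V - \frac{3}{2}\right)^{2} = \left(- \frac{3}{2} + V\right)^{2}$)
$o{\left(k \right)} = 9 + k^{2}$ ($o{\left(k \right)} = k k + 9 = k^{2} + 9 = 9 + k^{2}$)
$o{\left(A{\left(x{\left(-5 \right)} \right)} \right)} - -467082 = \left(9 + \left(\frac{\left(-3 + 2 \left(-5\right)\right)^{2}}{4}\right)^{2}\right) - -467082 = \left(9 + \left(\frac{\left(-3 - 10\right)^{2}}{4}\right)^{2}\right) + 467082 = \left(9 + \left(\frac{\left(-13\right)^{2}}{4}\right)^{2}\right) + 467082 = \left(9 + \left(\frac{1}{4} \cdot 169\right)^{2}\right) + 467082 = \left(9 + \left(\frac{169}{4}\right)^{2}\right) + 467082 = \left(9 + \frac{28561}{16}\right) + 467082 = \frac{28705}{16} + 467082 = \frac{7502017}{16}$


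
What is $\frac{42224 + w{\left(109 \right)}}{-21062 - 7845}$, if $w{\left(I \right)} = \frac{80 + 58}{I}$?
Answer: $- \frac{4602554}{3150863} \approx -1.4607$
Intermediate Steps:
$w{\left(I \right)} = \frac{138}{I}$
$\frac{42224 + w{\left(109 \right)}}{-21062 - 7845} = \frac{42224 + \frac{138}{109}}{-21062 - 7845} = \frac{42224 + 138 \cdot \frac{1}{109}}{-28907} = \left(42224 + \frac{138}{109}\right) \left(- \frac{1}{28907}\right) = \frac{4602554}{109} \left(- \frac{1}{28907}\right) = - \frac{4602554}{3150863}$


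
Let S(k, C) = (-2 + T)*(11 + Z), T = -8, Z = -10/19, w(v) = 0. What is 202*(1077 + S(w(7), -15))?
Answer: 3731546/19 ≈ 1.9640e+5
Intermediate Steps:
Z = -10/19 (Z = -10*1/19 = -10/19 ≈ -0.52632)
S(k, C) = -1990/19 (S(k, C) = (-2 - 8)*(11 - 10/19) = -10*199/19 = -1990/19)
202*(1077 + S(w(7), -15)) = 202*(1077 - 1990/19) = 202*(18473/19) = 3731546/19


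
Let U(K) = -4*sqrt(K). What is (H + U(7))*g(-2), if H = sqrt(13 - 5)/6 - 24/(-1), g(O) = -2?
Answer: -48 + 8*sqrt(7) - 2*sqrt(2)/3 ≈ -27.777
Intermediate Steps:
H = 24 + sqrt(2)/3 (H = sqrt(8)*(1/6) - 24*(-1) = (2*sqrt(2))*(1/6) + 24 = sqrt(2)/3 + 24 = 24 + sqrt(2)/3 ≈ 24.471)
(H + U(7))*g(-2) = ((24 + sqrt(2)/3) - 4*sqrt(7))*(-2) = (24 - 4*sqrt(7) + sqrt(2)/3)*(-2) = -48 + 8*sqrt(7) - 2*sqrt(2)/3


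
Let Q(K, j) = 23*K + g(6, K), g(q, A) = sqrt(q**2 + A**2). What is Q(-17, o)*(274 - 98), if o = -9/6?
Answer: -68816 + 880*sqrt(13) ≈ -65643.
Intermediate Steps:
o = -3/2 (o = -9*1/6 = -3/2 ≈ -1.5000)
g(q, A) = sqrt(A**2 + q**2)
Q(K, j) = sqrt(36 + K**2) + 23*K (Q(K, j) = 23*K + sqrt(K**2 + 6**2) = 23*K + sqrt(K**2 + 36) = 23*K + sqrt(36 + K**2) = sqrt(36 + K**2) + 23*K)
Q(-17, o)*(274 - 98) = (sqrt(36 + (-17)**2) + 23*(-17))*(274 - 98) = (sqrt(36 + 289) - 391)*176 = (sqrt(325) - 391)*176 = (5*sqrt(13) - 391)*176 = (-391 + 5*sqrt(13))*176 = -68816 + 880*sqrt(13)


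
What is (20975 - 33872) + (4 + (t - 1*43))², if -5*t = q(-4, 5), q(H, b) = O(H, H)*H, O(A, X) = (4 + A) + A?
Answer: -277904/25 ≈ -11116.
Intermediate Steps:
O(A, X) = 4 + 2*A
q(H, b) = H*(4 + 2*H) (q(H, b) = (4 + 2*H)*H = H*(4 + 2*H))
t = -16/5 (t = -2*(-4)*(2 - 4)/5 = -2*(-4)*(-2)/5 = -⅕*16 = -16/5 ≈ -3.2000)
(20975 - 33872) + (4 + (t - 1*43))² = (20975 - 33872) + (4 + (-16/5 - 1*43))² = -12897 + (4 + (-16/5 - 43))² = -12897 + (4 - 231/5)² = -12897 + (-211/5)² = -12897 + 44521/25 = -277904/25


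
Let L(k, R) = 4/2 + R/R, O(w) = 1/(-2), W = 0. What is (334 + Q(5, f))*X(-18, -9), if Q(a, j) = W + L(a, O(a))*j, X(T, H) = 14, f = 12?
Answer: 5180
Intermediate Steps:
O(w) = -½ (O(w) = 1*(-½) = -½)
L(k, R) = 3 (L(k, R) = 4*(½) + 1 = 2 + 1 = 3)
Q(a, j) = 3*j (Q(a, j) = 0 + 3*j = 3*j)
(334 + Q(5, f))*X(-18, -9) = (334 + 3*12)*14 = (334 + 36)*14 = 370*14 = 5180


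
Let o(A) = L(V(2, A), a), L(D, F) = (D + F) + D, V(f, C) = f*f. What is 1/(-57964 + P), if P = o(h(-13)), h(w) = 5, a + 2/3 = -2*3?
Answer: -3/173888 ≈ -1.7252e-5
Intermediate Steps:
a = -20/3 (a = -2/3 - 2*3 = -2/3 - 6 = -20/3 ≈ -6.6667)
V(f, C) = f**2
L(D, F) = F + 2*D
o(A) = 4/3 (o(A) = -20/3 + 2*2**2 = -20/3 + 2*4 = -20/3 + 8 = 4/3)
P = 4/3 ≈ 1.3333
1/(-57964 + P) = 1/(-57964 + 4/3) = 1/(-173888/3) = -3/173888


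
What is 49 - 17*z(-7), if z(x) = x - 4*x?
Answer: -308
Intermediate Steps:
z(x) = -3*x
49 - 17*z(-7) = 49 - (-51)*(-7) = 49 - 17*21 = 49 - 357 = -308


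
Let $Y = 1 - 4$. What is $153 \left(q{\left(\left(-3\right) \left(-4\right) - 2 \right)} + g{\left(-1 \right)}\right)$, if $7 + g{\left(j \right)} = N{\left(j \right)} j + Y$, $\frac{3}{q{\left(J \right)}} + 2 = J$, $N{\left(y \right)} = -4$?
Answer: $- \frac{6885}{8} \approx -860.63$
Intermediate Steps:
$Y = -3$ ($Y = 1 - 4 = -3$)
$q{\left(J \right)} = \frac{3}{-2 + J}$
$g{\left(j \right)} = -10 - 4 j$ ($g{\left(j \right)} = -7 - \left(3 + 4 j\right) = -10 - 4 j$)
$153 \left(q{\left(\left(-3\right) \left(-4\right) - 2 \right)} + g{\left(-1 \right)}\right) = 153 \left(\frac{3}{-2 - -10} - 6\right) = 153 \left(\frac{3}{-2 + \left(12 - 2\right)} + \left(-10 + 4\right)\right) = 153 \left(\frac{3}{-2 + 10} - 6\right) = 153 \left(\frac{3}{8} - 6\right) = 153 \left(- \frac{45}{8}\right) = - \frac{6885}{8}$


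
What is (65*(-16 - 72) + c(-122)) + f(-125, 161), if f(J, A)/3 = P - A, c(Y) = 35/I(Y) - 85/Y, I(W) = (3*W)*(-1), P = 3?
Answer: -1133357/183 ≈ -6193.2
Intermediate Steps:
I(W) = -3*W
c(Y) = -290/(3*Y) (c(Y) = 35/((-3*Y)) - 85/Y = 35*(-1/(3*Y)) - 85/Y = -35/(3*Y) - 85/Y = -290/(3*Y))
f(J, A) = 9 - 3*A (f(J, A) = 3*(3 - A) = 9 - 3*A)
(65*(-16 - 72) + c(-122)) + f(-125, 161) = (65*(-16 - 72) - 290/3/(-122)) + (9 - 3*161) = (65*(-88) - 290/3*(-1/122)) + (9 - 483) = (-5720 + 145/183) - 474 = -1046615/183 - 474 = -1133357/183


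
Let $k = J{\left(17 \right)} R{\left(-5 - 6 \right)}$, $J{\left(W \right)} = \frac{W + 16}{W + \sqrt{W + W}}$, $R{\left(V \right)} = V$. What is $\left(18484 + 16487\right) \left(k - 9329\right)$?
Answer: $- \frac{1635453786}{5} + \frac{4231491 \sqrt{34}}{85} \approx -3.268 \cdot 10^{8}$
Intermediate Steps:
$J{\left(W \right)} = \frac{16 + W}{W + \sqrt{2} \sqrt{W}}$ ($J{\left(W \right)} = \frac{16 + W}{W + \sqrt{2 W}} = \frac{16 + W}{W + \sqrt{2} \sqrt{W}}$)
$k = - \frac{363}{17 + \sqrt{34}}$ ($k = \frac{16 + 17}{17 + \sqrt{2} \sqrt{17}} \left(-5 - 6\right) = \frac{1}{17 + \sqrt{34}} \cdot 33 \left(-11\right) = \frac{33}{17 + \sqrt{34}} \left(-11\right) = - \frac{363}{17 + \sqrt{34}} \approx -15.899$)
$\left(18484 + 16487\right) \left(k - 9329\right) = \left(18484 + 16487\right) \left(\left(- \frac{121}{5} + \frac{121 \sqrt{34}}{85}\right) - 9329\right) = 34971 \left(- \frac{46766}{5} + \frac{121 \sqrt{34}}{85}\right) = - \frac{1635453786}{5} + \frac{4231491 \sqrt{34}}{85}$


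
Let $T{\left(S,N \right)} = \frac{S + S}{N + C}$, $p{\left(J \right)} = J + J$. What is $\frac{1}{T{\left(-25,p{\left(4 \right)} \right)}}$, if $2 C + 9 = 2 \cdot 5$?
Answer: $- \frac{17}{100} \approx -0.17$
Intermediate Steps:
$p{\left(J \right)} = 2 J$
$C = \frac{1}{2}$ ($C = - \frac{9}{2} + \frac{2 \cdot 5}{2} = - \frac{9}{2} + \frac{1}{2} \cdot 10 = - \frac{9}{2} + 5 = \frac{1}{2} \approx 0.5$)
$T{\left(S,N \right)} = \frac{2 S}{\frac{1}{2} + N}$ ($T{\left(S,N \right)} = \frac{S + S}{N + \frac{1}{2}} = \frac{2 S}{\frac{1}{2} + N}$)
$\frac{1}{T{\left(-25,p{\left(4 \right)} \right)}} = \frac{1}{4 \left(-25\right) \frac{1}{1 + 2 \cdot 2 \cdot 4}} = \frac{1}{4 \left(-25\right) \frac{1}{1 + 2 \cdot 8}} = \frac{1}{4 \left(-25\right) \frac{1}{1 + 16}} = \frac{1}{4 \left(-25\right) \frac{1}{17}} = \frac{1}{- \frac{100}{17}} = - \frac{17}{100}$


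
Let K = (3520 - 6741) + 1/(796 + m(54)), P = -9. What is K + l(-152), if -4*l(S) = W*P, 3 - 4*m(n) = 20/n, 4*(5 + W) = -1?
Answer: -4450365547/1376624 ≈ -3232.8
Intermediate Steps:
W = -21/4 (W = -5 + (1/4)*(-1) = -5 - 1/4 = -21/4 ≈ -5.2500)
m(n) = 3/4 - 5/n
l(S) = -189/16 (l(S) = -(-21)*(-9)/16 = -1/4*189/4 = -189/16)
K = -277131511/86039 (K = (3520 - 6741) + 1/(796 + (3/4 - 5/54)) = -3221 + 1/(796 + (3/4 - 5*1/54)) = -3221 + 1/(796 + (3/4 - 5/54)) = -3221 + 1/(796 + 71/108) = -3221 + 1/(86039/108) = -3221 + 108/86039 = -277131511/86039 ≈ -3221.0)
K + l(-152) = -277131511/86039 - 189/16 = -4450365547/1376624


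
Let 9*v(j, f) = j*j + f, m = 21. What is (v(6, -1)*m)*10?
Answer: 2450/3 ≈ 816.67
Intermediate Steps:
v(j, f) = f/9 + j**2/9 (v(j, f) = (j*j + f)/9 = (j**2 + f)/9 = (f + j**2)/9 = f/9 + j**2/9)
(v(6, -1)*m)*10 = (((1/9)*(-1) + (1/9)*6**2)*21)*10 = ((-1/9 + (1/9)*36)*21)*10 = ((-1/9 + 4)*21)*10 = ((35/9)*21)*10 = (245/3)*10 = 2450/3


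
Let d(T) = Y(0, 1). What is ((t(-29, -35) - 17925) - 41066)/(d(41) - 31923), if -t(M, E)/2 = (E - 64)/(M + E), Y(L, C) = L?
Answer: 1887811/1021536 ≈ 1.8480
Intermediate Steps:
t(M, E) = -2*(-64 + E)/(E + M) (t(M, E) = -2*(E - 64)/(M + E) = -2*(-64 + E)/(E + M))
d(T) = 0
((t(-29, -35) - 17925) - 41066)/(d(41) - 31923) = ((2*(64 - 1*(-35))/(-35 - 29) - 17925) - 41066)/(0 - 31923) = ((2*(64 + 35)/(-64) - 17925) - 41066)/(-31923) = ((2*(-1/64)*99 - 17925) - 41066)*(-1/31923) = ((-99/32 - 17925) - 41066)*(-1/31923) = (-573699/32 - 41066)*(-1/31923) = -1887811/32*(-1/31923) = 1887811/1021536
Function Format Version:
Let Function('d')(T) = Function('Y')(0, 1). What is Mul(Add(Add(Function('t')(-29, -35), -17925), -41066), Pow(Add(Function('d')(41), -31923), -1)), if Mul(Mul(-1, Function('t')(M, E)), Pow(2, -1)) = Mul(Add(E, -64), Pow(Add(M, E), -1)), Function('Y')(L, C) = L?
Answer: Rational(1887811, 1021536) ≈ 1.8480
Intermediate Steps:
Function('t')(M, E) = Mul(-2, Pow(Add(E, M), -1), Add(-64, E)) (Function('t')(M, E) = Mul(-2, Mul(Add(E, -64), Pow(Add(M, E), -1))) = Mul(-2, Mul(Add(-64, E), Pow(Add(E, M), -1))) = Mul(-2, Mul(Pow(Add(E, M), -1), Add(-64, E))) = Mul(-2, Pow(Add(E, M), -1), Add(-64, E)))
Function('d')(T) = 0
Mul(Add(Add(Function('t')(-29, -35), -17925), -41066), Pow(Add(Function('d')(41), -31923), -1)) = Mul(Add(Add(Mul(2, Pow(Add(-35, -29), -1), Add(64, Mul(-1, -35))), -17925), -41066), Pow(Add(0, -31923), -1)) = Mul(Add(Add(Mul(2, Pow(-64, -1), Add(64, 35)), -17925), -41066), Pow(-31923, -1)) = Mul(Add(Add(Mul(2, Rational(-1, 64), 99), -17925), -41066), Rational(-1, 31923)) = Mul(Add(Add(Rational(-99, 32), -17925), -41066), Rational(-1, 31923)) = Mul(Add(Rational(-573699, 32), -41066), Rational(-1, 31923)) = Mul(Rational(-1887811, 32), Rational(-1, 31923)) = Rational(1887811, 1021536)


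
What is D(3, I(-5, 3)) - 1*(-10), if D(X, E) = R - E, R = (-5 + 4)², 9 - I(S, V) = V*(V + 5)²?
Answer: 194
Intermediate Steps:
I(S, V) = 9 - V*(5 + V)² (I(S, V) = 9 - V*(V + 5)² = 9 - V*(5 + V)²)
R = 1 (R = (-1)² = 1)
D(X, E) = 1 - E
D(3, I(-5, 3)) - 1*(-10) = (1 - (9 - 1*3*(5 + 3)²)) - 1*(-10) = (1 - (9 - 1*3*8²)) + 10 = (1 - (9 - 1*3*64)) + 10 = (1 - (9 - 192)) + 10 = (1 - 1*(-183)) + 10 = (1 + 183) + 10 = 184 + 10 = 194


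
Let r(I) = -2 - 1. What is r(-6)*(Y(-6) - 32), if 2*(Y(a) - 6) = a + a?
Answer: 96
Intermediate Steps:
r(I) = -3
Y(a) = 6 + a (Y(a) = 6 + (a + a)/2 = 6 + (2*a)/2 = 6 + a)
r(-6)*(Y(-6) - 32) = -3*((6 - 6) - 32) = -3*(0 - 32) = -3*(-32) = 96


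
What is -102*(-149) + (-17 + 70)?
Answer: 15251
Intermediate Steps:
-102*(-149) + (-17 + 70) = 15198 + 53 = 15251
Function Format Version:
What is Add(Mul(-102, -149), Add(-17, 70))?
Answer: 15251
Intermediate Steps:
Add(Mul(-102, -149), Add(-17, 70)) = Add(15198, 53) = 15251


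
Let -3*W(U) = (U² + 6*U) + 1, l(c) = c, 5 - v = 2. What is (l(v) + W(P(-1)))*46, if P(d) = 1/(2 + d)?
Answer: 46/3 ≈ 15.333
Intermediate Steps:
v = 3 (v = 5 - 1*2 = 5 - 2 = 3)
W(U) = -⅓ - 2*U - U²/3 (W(U) = -((U² + 6*U) + 1)/3 = -(1 + U² + 6*U)/3 = -⅓ - 2*U - U²/3)
(l(v) + W(P(-1)))*46 = (3 + (-⅓ - 2/(2 - 1) - 1/(3*(2 - 1)²)))*46 = (3 + (-⅓ - 2/1 - (1/1)²/3))*46 = (3 + (-⅓ - 2*1 - ⅓*1²))*46 = (3 + (-⅓ - 2 - ⅓*1))*46 = (3 + (-⅓ - 2 - ⅓))*46 = (3 - 8/3)*46 = (⅓)*46 = 46/3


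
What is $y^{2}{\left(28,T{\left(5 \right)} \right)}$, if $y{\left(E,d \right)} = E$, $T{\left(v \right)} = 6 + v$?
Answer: $784$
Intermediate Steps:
$y^{2}{\left(28,T{\left(5 \right)} \right)} = 28^{2} = 784$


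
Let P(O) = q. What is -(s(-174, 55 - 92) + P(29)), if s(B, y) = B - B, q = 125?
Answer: -125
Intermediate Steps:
P(O) = 125
s(B, y) = 0
-(s(-174, 55 - 92) + P(29)) = -(0 + 125) = -1*125 = -125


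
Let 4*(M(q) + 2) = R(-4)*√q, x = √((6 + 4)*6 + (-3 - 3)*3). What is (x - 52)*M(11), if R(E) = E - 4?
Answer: 2*(1 + √11)*(52 - √42) ≈ 392.98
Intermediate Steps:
x = √42 (x = √(10*6 - 6*3) = √(60 - 18) = √42 ≈ 6.4807)
R(E) = -4 + E
M(q) = -2 - 2*√q (M(q) = -2 + ((-4 - 4)*√q)/4 = -2 + (-8*√q)/4 = -2 - 2*√q)
(x - 52)*M(11) = (√42 - 52)*(-2 - 2*√11) = (-52 + √42)*(-2 - 2*√11)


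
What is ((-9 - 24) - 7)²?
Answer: 1600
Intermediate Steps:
((-9 - 24) - 7)² = (-33 - 7)² = (-40)² = 1600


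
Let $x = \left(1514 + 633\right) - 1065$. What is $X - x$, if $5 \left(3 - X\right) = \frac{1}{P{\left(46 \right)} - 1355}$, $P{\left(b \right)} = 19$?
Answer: $- \frac{7207719}{6680} \approx -1079.0$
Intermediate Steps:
$X = \frac{20041}{6680}$ ($X = 3 - \frac{1}{5 \left(19 - 1355\right)} = 3 - \frac{1}{5 \left(-1336\right)} = 3 - - \frac{1}{6680} = 3 + \frac{1}{6680} = \frac{20041}{6680} \approx 3.0001$)
$x = 1082$ ($x = 2147 - 1065 = 1082$)
$X - x = \frac{20041}{6680} - 1082 = - \frac{7207719}{6680}$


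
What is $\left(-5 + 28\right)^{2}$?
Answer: $529$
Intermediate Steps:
$\left(-5 + 28\right)^{2} = 23^{2} = 529$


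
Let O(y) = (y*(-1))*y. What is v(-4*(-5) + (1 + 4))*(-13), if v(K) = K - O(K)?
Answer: -8450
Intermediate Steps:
O(y) = -y² (O(y) = (-y)*y = -y²)
v(K) = K + K² (v(K) = K - (-1)*K² = K + K²)
v(-4*(-5) + (1 + 4))*(-13) = ((-4*(-5) + (1 + 4))*(1 + (-4*(-5) + (1 + 4))))*(-13) = ((20 + 5)*(1 + (20 + 5)))*(-13) = (25*(1 + 25))*(-13) = (25*26)*(-13) = 650*(-13) = -8450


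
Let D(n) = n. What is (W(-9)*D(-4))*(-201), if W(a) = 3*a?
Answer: -21708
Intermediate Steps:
(W(-9)*D(-4))*(-201) = ((3*(-9))*(-4))*(-201) = -27*(-4)*(-201) = 108*(-201) = -21708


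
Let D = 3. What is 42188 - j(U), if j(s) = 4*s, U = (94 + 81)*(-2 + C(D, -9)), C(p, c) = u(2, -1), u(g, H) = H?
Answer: 44288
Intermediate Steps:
C(p, c) = -1
U = -525 (U = (94 + 81)*(-2 - 1) = 175*(-3) = -525)
42188 - j(U) = 42188 - 4*(-525) = 42188 - 1*(-2100) = 42188 + 2100 = 44288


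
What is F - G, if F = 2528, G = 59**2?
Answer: -953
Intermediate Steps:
G = 3481
F - G = 2528 - 1*3481 = 2528 - 3481 = -953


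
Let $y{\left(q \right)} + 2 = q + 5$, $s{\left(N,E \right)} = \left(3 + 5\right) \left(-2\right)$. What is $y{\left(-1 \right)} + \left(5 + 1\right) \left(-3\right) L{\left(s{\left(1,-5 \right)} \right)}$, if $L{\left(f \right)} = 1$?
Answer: $-16$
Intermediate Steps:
$s{\left(N,E \right)} = -16$ ($s{\left(N,E \right)} = 8 \left(-2\right) = -16$)
$y{\left(q \right)} = 3 + q$ ($y{\left(q \right)} = -2 + \left(q + 5\right) = -2 + \left(5 + q\right) = 3 + q$)
$y{\left(-1 \right)} + \left(5 + 1\right) \left(-3\right) L{\left(s{\left(1,-5 \right)} \right)} = \left(3 - 1\right) + \left(5 + 1\right) \left(-3\right) 1 = 2 + 6 \left(-3\right) 1 = 2 - 18 = -16$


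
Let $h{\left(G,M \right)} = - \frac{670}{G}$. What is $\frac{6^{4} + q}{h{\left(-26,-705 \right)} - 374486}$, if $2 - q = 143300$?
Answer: $\frac{205114}{540887} \approx 0.37922$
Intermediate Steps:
$q = -143298$ ($q = 2 - 143300 = -143298$)
$\frac{6^{4} + q}{h{\left(-26,-705 \right)} - 374486} = \frac{6^{4} - 143298}{- \frac{670}{-26} - 374486} = \frac{1296 - 143298}{\left(-670\right) \left(- \frac{1}{26}\right) - 374486} = - \frac{142002}{\frac{335}{13} - 374486} = - \frac{142002}{- \frac{4867983}{13}} = \left(-142002\right) \left(- \frac{13}{4867983}\right) = \frac{205114}{540887}$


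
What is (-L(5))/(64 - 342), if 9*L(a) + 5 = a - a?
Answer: -5/2502 ≈ -0.0019984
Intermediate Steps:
L(a) = -5/9 (L(a) = -5/9 + (a - a)/9 = -5/9 + (⅑)*0 = -5/9 + 0 = -5/9)
(-L(5))/(64 - 342) = (-1*(-5/9))/(64 - 342) = (5/9)/(-278) = (5/9)*(-1/278) = -5/2502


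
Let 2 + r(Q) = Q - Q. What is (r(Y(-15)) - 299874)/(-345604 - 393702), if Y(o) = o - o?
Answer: 149938/369653 ≈ 0.40562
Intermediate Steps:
Y(o) = 0
r(Q) = -2 (r(Q) = -2 + (Q - Q) = -2 + 0 = -2)
(r(Y(-15)) - 299874)/(-345604 - 393702) = (-2 - 299874)/(-345604 - 393702) = -299876/(-739306) = -299876*(-1/739306) = 149938/369653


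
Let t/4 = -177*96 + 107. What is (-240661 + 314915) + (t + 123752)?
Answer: 130466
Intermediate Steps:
t = -67540 (t = 4*(-177*96 + 107) = 4*(-16992 + 107) = 4*(-16885) = -67540)
(-240661 + 314915) + (t + 123752) = (-240661 + 314915) + (-67540 + 123752) = 74254 + 56212 = 130466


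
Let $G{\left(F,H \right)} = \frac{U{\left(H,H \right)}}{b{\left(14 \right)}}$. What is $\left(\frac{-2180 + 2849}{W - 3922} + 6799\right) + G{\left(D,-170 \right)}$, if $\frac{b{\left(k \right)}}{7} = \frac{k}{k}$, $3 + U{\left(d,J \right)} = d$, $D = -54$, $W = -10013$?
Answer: $\frac{220264339}{32515} \approx 6774.2$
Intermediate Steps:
$U{\left(d,J \right)} = -3 + d$
$b{\left(k \right)} = 7$ ($b{\left(k \right)} = 7 \frac{k}{k} = 7 \cdot 1 = 7$)
$G{\left(F,H \right)} = - \frac{3}{7} + \frac{H}{7}$ ($G{\left(F,H \right)} = \frac{-3 + H}{7} = \left(-3 + H\right) \frac{1}{7} = - \frac{3}{7} + \frac{H}{7}$)
$\left(\frac{-2180 + 2849}{W - 3922} + 6799\right) + G{\left(D,-170 \right)} = \left(\frac{-2180 + 2849}{-10013 - 3922} + 6799\right) + \left(- \frac{3}{7} + \frac{1}{7} \left(-170\right)\right) = \left(\frac{669}{-13935} + 6799\right) - \frac{173}{7} = \left(669 \left(- \frac{1}{13935}\right) + 6799\right) - \frac{173}{7} = \left(- \frac{223}{4645} + 6799\right) - \frac{173}{7} = \frac{31581132}{4645} - \frac{173}{7} = \frac{220264339}{32515}$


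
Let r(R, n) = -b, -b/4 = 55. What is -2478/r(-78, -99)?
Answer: -1239/110 ≈ -11.264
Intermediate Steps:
b = -220 (b = -4*55 = -220)
r(R, n) = 220 (r(R, n) = -1*(-220) = 220)
-2478/r(-78, -99) = -2478/220 = -2478*1/220 = -1239/110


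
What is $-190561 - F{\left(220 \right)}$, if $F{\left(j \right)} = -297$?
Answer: $-190264$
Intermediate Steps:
$-190561 - F{\left(220 \right)} = -190561 - -297 = -190561 + 297 = -190264$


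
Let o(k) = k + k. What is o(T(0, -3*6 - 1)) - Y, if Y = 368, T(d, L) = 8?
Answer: -352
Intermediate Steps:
o(k) = 2*k
o(T(0, -3*6 - 1)) - Y = 2*8 - 1*368 = 16 - 368 = -352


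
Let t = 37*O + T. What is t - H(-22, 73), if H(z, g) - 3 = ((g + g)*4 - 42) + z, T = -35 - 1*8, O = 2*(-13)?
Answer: -1528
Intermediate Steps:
O = -26
T = -43 (T = -35 - 8 = -43)
t = -1005 (t = 37*(-26) - 43 = -962 - 43 = -1005)
H(z, g) = -39 + z + 8*g (H(z, g) = 3 + (((g + g)*4 - 42) + z) = 3 + (((2*g)*4 - 42) + z) = 3 + ((8*g - 42) + z) = 3 + ((-42 + 8*g) + z) = 3 + (-42 + z + 8*g) = -39 + z + 8*g)
t - H(-22, 73) = -1005 - (-39 - 22 + 8*73) = -1005 - (-39 - 22 + 584) = -1005 - 1*523 = -1005 - 523 = -1528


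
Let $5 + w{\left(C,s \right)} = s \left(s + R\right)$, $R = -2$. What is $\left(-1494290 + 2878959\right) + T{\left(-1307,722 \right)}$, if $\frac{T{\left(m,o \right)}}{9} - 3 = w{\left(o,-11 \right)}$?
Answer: $1385938$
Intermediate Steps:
$w{\left(C,s \right)} = -5 + s \left(-2 + s\right)$ ($w{\left(C,s \right)} = -5 + s \left(s - 2\right) = -5 + s \left(-2 + s\right)$)
$T{\left(m,o \right)} = 1269$ ($T{\left(m,o \right)} = 27 + 9 \left(-5 + \left(-11\right)^{2} - -22\right) = 27 + 9 \left(-5 + 121 + 22\right) = 27 + 9 \cdot 138 = 27 + 1242 = 1269$)
$\left(-1494290 + 2878959\right) + T{\left(-1307,722 \right)} = \left(-1494290 + 2878959\right) + 1269 = 1384669 + 1269 = 1385938$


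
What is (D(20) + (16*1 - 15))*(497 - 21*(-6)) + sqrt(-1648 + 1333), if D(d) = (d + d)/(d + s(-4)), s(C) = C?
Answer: 4361/2 + 3*I*sqrt(35) ≈ 2180.5 + 17.748*I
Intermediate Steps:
D(d) = 2*d/(-4 + d) (D(d) = (d + d)/(d - 4) = (2*d)/(-4 + d) = 2*d/(-4 + d))
(D(20) + (16*1 - 15))*(497 - 21*(-6)) + sqrt(-1648 + 1333) = (2*20/(-4 + 20) + (16*1 - 15))*(497 - 21*(-6)) + sqrt(-1648 + 1333) = (2*20/16 + (16 - 15))*(497 + 126) + sqrt(-315) = (2*20*(1/16) + 1)*623 + 3*I*sqrt(35) = (5/2 + 1)*623 + 3*I*sqrt(35) = (7/2)*623 + 3*I*sqrt(35) = 4361/2 + 3*I*sqrt(35)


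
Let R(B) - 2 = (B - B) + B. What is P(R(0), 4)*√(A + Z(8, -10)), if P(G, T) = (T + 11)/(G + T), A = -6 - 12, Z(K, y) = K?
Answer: 5*I*√10/2 ≈ 7.9057*I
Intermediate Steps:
A = -18
R(B) = 2 + B (R(B) = 2 + ((B - B) + B) = 2 + (0 + B) = 2 + B)
P(G, T) = (11 + T)/(G + T)
P(R(0), 4)*√(A + Z(8, -10)) = ((11 + 4)/((2 + 0) + 4))*√(-18 + 8) = (15/(2 + 4))*√(-10) = (15/6)*(I*√10) = ((⅙)*15)*(I*√10) = 5*(I*√10)/2 = 5*I*√10/2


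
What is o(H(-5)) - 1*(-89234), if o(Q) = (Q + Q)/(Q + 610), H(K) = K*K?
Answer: 11332728/127 ≈ 89234.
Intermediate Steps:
H(K) = K**2
o(Q) = 2*Q/(610 + Q) (o(Q) = (2*Q)/(610 + Q) = 2*Q/(610 + Q))
o(H(-5)) - 1*(-89234) = 2*(-5)**2/(610 + (-5)**2) - 1*(-89234) = 2*25/(610 + 25) + 89234 = 2*25/635 + 89234 = 2*25*(1/635) + 89234 = 10/127 + 89234 = 11332728/127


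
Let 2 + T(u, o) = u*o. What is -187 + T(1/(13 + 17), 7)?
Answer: -5663/30 ≈ -188.77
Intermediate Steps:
T(u, o) = -2 + o*u (T(u, o) = -2 + u*o = -2 + o*u)
-187 + T(1/(13 + 17), 7) = -187 + (-2 + 7/(13 + 17)) = -187 + (-2 + 7/30) = -187 - 53/30 = -5663/30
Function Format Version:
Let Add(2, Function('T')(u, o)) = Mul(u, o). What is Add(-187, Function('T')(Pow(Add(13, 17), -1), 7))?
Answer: Rational(-5663, 30) ≈ -188.77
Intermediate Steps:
Function('T')(u, o) = Add(-2, Mul(o, u)) (Function('T')(u, o) = Add(-2, Mul(u, o)) = Add(-2, Mul(o, u)))
Add(-187, Function('T')(Pow(Add(13, 17), -1), 7)) = Add(-187, Add(-2, Mul(7, Pow(Add(13, 17), -1)))) = Add(-187, Add(-2, Mul(7, Pow(30, -1)))) = Add(-187, Add(-2, Mul(7, Rational(1, 30)))) = Add(-187, Add(-2, Rational(7, 30))) = Add(-187, Rational(-53, 30)) = Rational(-5663, 30)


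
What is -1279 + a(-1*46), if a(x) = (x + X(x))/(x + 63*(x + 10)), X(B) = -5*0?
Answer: -1479780/1157 ≈ -1279.0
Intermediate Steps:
X(B) = 0
a(x) = x/(630 + 64*x) (a(x) = (x + 0)/(x + 63*(x + 10)) = x/(x + 63*(10 + x)) = x/(x + (630 + 63*x)) = x/(630 + 64*x))
-1279 + a(-1*46) = -1279 + (-1*46)/(2*(315 + 32*(-1*46))) = -1279 + (½)*(-46)/(315 + 32*(-46)) = -1279 + (½)*(-46)/(315 - 1472) = -1279 + (½)*(-46)/(-1157) = -1279 + (½)*(-46)*(-1/1157) = -1279 + 23/1157 = -1479780/1157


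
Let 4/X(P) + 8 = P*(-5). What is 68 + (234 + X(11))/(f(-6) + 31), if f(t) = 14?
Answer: 207518/2835 ≈ 73.199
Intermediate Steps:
X(P) = 4/(-8 - 5*P) (X(P) = 4/(-8 + P*(-5)) = 4/(-8 - 5*P))
68 + (234 + X(11))/(f(-6) + 31) = 68 + (234 - 4/(8 + 5*11))/(14 + 31) = 68 + (234 - 4/(8 + 55))/45 = 68 + (234 - 4/63)*(1/45) = 68 + (14738/63)*(1/45) = 68 + 14738/2835 = 207518/2835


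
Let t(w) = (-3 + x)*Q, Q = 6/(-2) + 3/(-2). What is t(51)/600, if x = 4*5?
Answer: -51/400 ≈ -0.12750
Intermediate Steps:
Q = -9/2 (Q = 6*(-1/2) + 3*(-1/2) = -3 - 3/2 = -9/2 ≈ -4.5000)
x = 20
t(w) = -153/2 (t(w) = (-3 + 20)*(-9/2) = 17*(-9/2) = -153/2)
t(51)/600 = -153/2/600 = -153/2*1/600 = -51/400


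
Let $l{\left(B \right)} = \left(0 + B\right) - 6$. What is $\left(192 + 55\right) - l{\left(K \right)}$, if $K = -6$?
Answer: $259$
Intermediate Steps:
$l{\left(B \right)} = -6 + B$ ($l{\left(B \right)} = B - 6 = -6 + B$)
$\left(192 + 55\right) - l{\left(K \right)} = \left(192 + 55\right) - \left(-6 - 6\right) = 247 - -12 = 247 + 12 = 259$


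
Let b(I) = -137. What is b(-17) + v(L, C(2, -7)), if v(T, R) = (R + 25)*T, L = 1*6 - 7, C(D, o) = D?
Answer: -164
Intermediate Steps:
L = -1 (L = 6 - 7 = -1)
v(T, R) = T*(25 + R) (v(T, R) = (25 + R)*T = T*(25 + R))
b(-17) + v(L, C(2, -7)) = -137 - (25 + 2) = -137 - 1*27 = -137 - 27 = -164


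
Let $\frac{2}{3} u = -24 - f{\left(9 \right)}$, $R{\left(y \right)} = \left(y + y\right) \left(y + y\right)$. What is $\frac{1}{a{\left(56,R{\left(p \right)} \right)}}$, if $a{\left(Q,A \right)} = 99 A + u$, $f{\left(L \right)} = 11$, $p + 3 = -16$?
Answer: $\frac{2}{285807} \approx 6.9977 \cdot 10^{-6}$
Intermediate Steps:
$p = -19$ ($p = -3 - 16 = -19$)
$R{\left(y \right)} = 4 y^{2}$ ($R{\left(y \right)} = 2 y 2 y = 4 y^{2}$)
$u = - \frac{105}{2}$ ($u = \frac{3 \left(-24 - 11\right)}{2} = \frac{3}{2} \left(-35\right) = - \frac{105}{2} \approx -52.5$)
$a{\left(Q,A \right)} = - \frac{105}{2} + 99 A$ ($a{\left(Q,A \right)} = 99 A - \frac{105}{2} = - \frac{105}{2} + 99 A$)
$\frac{1}{a{\left(56,R{\left(p \right)} \right)}} = \frac{1}{- \frac{105}{2} + 99 \cdot 4 \left(-19\right)^{2}} = \frac{1}{- \frac{105}{2} + 99 \cdot 4 \cdot 361} = \frac{1}{- \frac{105}{2} + 99 \cdot 1444} = \frac{1}{- \frac{105}{2} + 142956} = \frac{1}{\frac{285807}{2}} = \frac{2}{285807}$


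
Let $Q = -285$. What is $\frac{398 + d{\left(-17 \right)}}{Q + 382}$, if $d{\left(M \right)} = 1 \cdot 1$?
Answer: $\frac{399}{97} \approx 4.1134$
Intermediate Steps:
$d{\left(M \right)} = 1$
$\frac{398 + d{\left(-17 \right)}}{Q + 382} = \frac{398 + 1}{-285 + 382} = \frac{399}{97}$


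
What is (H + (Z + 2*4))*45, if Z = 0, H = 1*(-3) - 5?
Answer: 0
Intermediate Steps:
H = -8 (H = -3 - 5 = -8)
(H + (Z + 2*4))*45 = (-8 + (0 + 2*4))*45 = (-8 + (0 + 8))*45 = (-8 + 8)*45 = 0*45 = 0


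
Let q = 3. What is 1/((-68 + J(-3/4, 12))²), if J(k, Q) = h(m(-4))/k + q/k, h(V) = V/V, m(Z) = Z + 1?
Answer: 9/48400 ≈ 0.00018595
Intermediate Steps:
m(Z) = 1 + Z
h(V) = 1
J(k, Q) = 4/k (J(k, Q) = 1/k + 3/k = 4/k)
1/((-68 + J(-3/4, 12))²) = 1/((-68 + 4/((-3/4)))²) = 1/((-68 + 4/((-3*¼)))²) = 1/((-68 + 4/(-¾))²) = 1/((-68 + 4*(-4/3))²) = 1/((-68 - 16/3)²) = 1/((-220/3)²) = 1/(48400/9) = 9/48400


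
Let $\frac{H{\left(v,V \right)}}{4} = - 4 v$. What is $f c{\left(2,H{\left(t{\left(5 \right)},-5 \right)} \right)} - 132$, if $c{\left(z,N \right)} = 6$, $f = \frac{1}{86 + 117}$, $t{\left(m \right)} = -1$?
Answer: $- \frac{26790}{203} \approx -131.97$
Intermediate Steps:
$H{\left(v,V \right)} = - 16 v$ ($H{\left(v,V \right)} = 4 \left(- 4 v\right) = - 16 v$)
$f = \frac{1}{203} \approx 0.0049261$
$f c{\left(2,H{\left(t{\left(5 \right)},-5 \right)} \right)} - 132 = \frac{1}{203} \cdot 6 - 132 = \frac{6}{203} - 132 = - \frac{26790}{203}$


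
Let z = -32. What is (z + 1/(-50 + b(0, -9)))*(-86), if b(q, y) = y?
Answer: 162454/59 ≈ 2753.5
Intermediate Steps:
(z + 1/(-50 + b(0, -9)))*(-86) = (-32 + 1/(-50 - 9))*(-86) = (-32 + 1/(-59))*(-86) = (-32 - 1/59)*(-86) = -1889/59*(-86) = 162454/59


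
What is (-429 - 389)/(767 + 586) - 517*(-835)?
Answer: 584082517/1353 ≈ 4.3169e+5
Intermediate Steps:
(-429 - 389)/(767 + 586) - 517*(-835) = -818/1353 + 431695 = 584082517/1353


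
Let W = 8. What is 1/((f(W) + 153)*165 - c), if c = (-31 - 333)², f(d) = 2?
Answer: -1/106921 ≈ -9.3527e-6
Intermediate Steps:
c = 132496 (c = (-364)² = 132496)
1/((f(W) + 153)*165 - c) = 1/((2 + 153)*165 - 1*132496) = 1/(155*165 - 132496) = 1/(25575 - 132496) = 1/(-106921) = -1/106921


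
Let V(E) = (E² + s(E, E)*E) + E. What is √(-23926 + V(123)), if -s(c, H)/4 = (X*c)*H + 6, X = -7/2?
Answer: 8*√406883 ≈ 5103.0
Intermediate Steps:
X = -7/2 (X = -7*½ = -7/2 ≈ -3.5000)
s(c, H) = -24 + 14*H*c (s(c, H) = -4*((-7*c/2)*H + 6) = -4*(-7*H*c/2 + 6) = -4*(6 - 7*H*c/2) = -24 + 14*H*c)
V(E) = E + E² + E*(-24 + 14*E²) (V(E) = (E² + (-24 + 14*E*E)*E) + E = (E² + (-24 + 14*E²)*E) + E = (E² + E*(-24 + 14*E²)) + E = E + E² + E*(-24 + 14*E²))
√(-23926 + V(123)) = √(-23926 + 123*(-23 + 123 + 14*123²)) = √(-23926 + 123*(-23 + 123 + 14*15129)) = √(-23926 + 123*(-23 + 123 + 211806)) = √(-23926 + 123*211906) = √(-23926 + 26064438) = √26040512 = 8*√406883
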